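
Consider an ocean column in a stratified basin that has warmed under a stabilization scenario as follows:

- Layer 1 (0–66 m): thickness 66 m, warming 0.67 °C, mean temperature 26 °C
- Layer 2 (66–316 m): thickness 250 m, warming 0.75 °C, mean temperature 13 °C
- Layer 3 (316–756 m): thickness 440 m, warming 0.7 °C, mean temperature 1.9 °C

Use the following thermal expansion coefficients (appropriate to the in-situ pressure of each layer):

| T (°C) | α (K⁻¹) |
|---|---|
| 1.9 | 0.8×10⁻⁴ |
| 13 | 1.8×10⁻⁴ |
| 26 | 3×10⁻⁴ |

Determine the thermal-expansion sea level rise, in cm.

7.17 cm

Layer 1 at 26 °C → α = 3×10⁻⁴ K⁻¹
Layer 2 at 13 °C → α = 1.8×10⁻⁴ K⁻¹
Layer 3 at 1.9 °C → α = 0.8×10⁻⁴ K⁻¹
3×10⁻⁴ × 66 × 0.67 = 0.013266 m
0.75 × 250 × 1.8×10⁻⁴ = 0.03375 m
316–756 m: 440 × 0.8×10⁻⁴ × 0.7 = 0.02464 m
Δh = 0.013266 + 0.03375 + 0.02464 = 0.071656 m ≈ 7.17 cm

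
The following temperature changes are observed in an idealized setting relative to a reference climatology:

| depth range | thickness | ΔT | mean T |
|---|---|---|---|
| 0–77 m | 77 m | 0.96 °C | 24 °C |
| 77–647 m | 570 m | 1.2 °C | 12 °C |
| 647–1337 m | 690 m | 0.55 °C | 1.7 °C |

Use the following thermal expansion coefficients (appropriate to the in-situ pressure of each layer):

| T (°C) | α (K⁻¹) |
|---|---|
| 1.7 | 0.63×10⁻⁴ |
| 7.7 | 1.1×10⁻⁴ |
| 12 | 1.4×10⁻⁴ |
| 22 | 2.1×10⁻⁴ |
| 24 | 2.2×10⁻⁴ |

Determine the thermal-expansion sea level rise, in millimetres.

Layer 1 at 24 °C → α = 2.2×10⁻⁴ K⁻¹
Layer 2 at 12 °C → α = 1.4×10⁻⁴ K⁻¹
Layer 3 at 1.7 °C → α = 0.63×10⁻⁴ K⁻¹
77 × 2.2×10⁻⁴ × 0.96 = 0.0162624 m
1.2 × 1.4×10⁻⁴ × 570 = 0.09576 m
Layer 3: 690 × 0.55 × 0.63×10⁻⁴ = 0.0239085 m
Δh = 0.0162624 + 0.09576 + 0.0239085 = 0.1359309 m ≈ 136 mm

about 136 mm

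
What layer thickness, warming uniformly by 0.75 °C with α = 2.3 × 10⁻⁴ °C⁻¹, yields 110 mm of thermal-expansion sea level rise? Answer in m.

H = Δh/(αΔT) = 0.11 / (2.3×10⁻⁴ × 0.75) ≈ 637.7 m

H ≈ 638 m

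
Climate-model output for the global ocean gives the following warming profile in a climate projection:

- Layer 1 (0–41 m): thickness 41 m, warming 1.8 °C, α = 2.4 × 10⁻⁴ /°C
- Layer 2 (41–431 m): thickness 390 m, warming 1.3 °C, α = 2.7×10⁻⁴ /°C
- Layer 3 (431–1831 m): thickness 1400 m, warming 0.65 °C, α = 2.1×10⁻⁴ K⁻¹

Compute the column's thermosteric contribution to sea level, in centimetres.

35 cm

0–41 m: 1.8 × 41 × 2.4×10⁻⁴ = 0.017712 m
Layer 2: 390 × 2.7×10⁻⁴ × 1.3 = 0.13689 m
2.1×10⁻⁴ × 1400 × 0.65 = 0.19110 m
Δh = 0.017712 + 0.13689 + 0.19110 = 0.345702 m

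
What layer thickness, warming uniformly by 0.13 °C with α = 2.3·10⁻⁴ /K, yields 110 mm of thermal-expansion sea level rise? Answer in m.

H = Δh/(αΔT) = 0.11 / (2.3×10⁻⁴ × 0.13) ≈ 3679 m

3680 m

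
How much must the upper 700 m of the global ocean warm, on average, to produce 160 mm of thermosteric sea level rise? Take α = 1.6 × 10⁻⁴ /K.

ΔT = Δh/(αH) = 0.16 / (1.6×10⁻⁴ × 700) ≈ 1.429 °C

1.4 °C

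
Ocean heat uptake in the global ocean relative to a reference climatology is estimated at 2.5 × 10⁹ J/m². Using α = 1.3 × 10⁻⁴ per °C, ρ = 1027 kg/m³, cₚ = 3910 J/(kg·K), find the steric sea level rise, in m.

0.0809 m

Δh = αQ/(ρcₚ) = 1.3×10⁻⁴ × 2.5×10⁹ / (1027 × 3910) ≈ 0.080935 m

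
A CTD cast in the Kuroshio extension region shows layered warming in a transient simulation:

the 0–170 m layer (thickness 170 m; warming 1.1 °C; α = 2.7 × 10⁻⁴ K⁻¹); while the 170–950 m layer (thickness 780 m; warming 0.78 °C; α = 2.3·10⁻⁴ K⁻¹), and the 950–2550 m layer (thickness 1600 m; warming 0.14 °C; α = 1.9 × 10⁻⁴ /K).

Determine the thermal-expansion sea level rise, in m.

Δh ≈ 0.23 m

Layer 1: 1.1 × 2.7×10⁻⁴ × 170 = 0.05049 m
2.3×10⁻⁴ × 780 × 0.78 = 0.139932 m
950–2550 m: 1600 × 0.14 × 1.9×10⁻⁴ = 0.04256 m
Δh = 0.05049 + 0.139932 + 0.04256 = 0.232982 m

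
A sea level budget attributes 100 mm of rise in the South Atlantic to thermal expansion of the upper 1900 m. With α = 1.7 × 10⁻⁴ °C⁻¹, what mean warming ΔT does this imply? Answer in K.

0.310 K

ΔT = Δh/(αH) = 0.1 / (1.7×10⁻⁴ × 1900) ≈ 0.3096 K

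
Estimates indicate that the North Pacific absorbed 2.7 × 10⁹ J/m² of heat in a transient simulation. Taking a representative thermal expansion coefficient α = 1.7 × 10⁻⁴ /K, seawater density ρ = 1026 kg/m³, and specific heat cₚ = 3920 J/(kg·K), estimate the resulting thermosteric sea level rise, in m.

Δh = αQ/(ρcₚ) = 1.7×10⁻⁴ × 2.7×10⁹ / (1026 × 3920) ≈ 0.11412 m

0.114 m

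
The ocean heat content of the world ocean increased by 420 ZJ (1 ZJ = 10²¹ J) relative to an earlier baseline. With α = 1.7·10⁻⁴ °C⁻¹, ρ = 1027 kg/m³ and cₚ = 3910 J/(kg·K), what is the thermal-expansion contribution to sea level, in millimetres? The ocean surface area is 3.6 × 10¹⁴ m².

49.4 mm

Per unit area: Q = 420×10²¹ / (3.6×10¹⁴) ≈ 1.167×10⁹ J/m²
Δh = αQ/(ρcₚ) = 1.7×10⁻⁴ × 1.167×10⁹ / (1027 × 3910) ≈ 0.049405 m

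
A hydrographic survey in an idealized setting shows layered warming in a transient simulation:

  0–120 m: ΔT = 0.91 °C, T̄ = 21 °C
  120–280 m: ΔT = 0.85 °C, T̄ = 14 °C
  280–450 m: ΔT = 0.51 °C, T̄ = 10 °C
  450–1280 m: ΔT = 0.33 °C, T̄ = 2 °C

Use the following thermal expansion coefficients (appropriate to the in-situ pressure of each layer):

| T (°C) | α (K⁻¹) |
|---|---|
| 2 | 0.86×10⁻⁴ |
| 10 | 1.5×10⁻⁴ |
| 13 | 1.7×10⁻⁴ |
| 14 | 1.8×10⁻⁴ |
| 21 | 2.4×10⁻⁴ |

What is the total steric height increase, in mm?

about 87.2 mm

Layer 1 at 21 °C → α = 2.4×10⁻⁴ K⁻¹
Layer 2 at 14 °C → α = 1.8×10⁻⁴ K⁻¹
Layer 3 at 10 °C → α = 1.5×10⁻⁴ K⁻¹
Layer 4 at 2 °C → α = 0.86×10⁻⁴ K⁻¹
0.91 × 120 × 2.4×10⁻⁴ = 0.026208 m
120–280 m: 0.85 × 1.8×10⁻⁴ × 160 = 0.02448 m
Layer 3: 1.5×10⁻⁴ × 0.51 × 170 = 0.013005 m
Layer 4: 0.86×10⁻⁴ × 0.33 × 830 = 0.0235554 m
Δh = 0.026208 + 0.02448 + 0.013005 + 0.0235554 = 0.0872484 m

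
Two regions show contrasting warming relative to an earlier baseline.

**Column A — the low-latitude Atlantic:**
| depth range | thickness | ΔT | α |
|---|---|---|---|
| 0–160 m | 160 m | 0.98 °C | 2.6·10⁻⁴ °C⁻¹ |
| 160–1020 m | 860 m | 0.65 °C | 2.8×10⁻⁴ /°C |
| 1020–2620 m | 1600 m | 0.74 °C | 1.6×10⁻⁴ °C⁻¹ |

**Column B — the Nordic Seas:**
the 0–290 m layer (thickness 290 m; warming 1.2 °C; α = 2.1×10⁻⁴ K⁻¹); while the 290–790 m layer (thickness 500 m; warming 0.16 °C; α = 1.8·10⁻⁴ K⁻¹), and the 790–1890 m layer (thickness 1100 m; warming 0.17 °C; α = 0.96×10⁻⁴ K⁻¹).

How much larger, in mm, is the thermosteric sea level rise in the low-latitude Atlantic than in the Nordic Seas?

281 mm

A 0–160 m: 160 × 0.98 × 2.6×10⁻⁴ = 0.040768 m
A 0.65 × 860 × 2.8×10⁻⁴ = 0.15652 m
A 1020–2620 m: 0.74 × 1.6×10⁻⁴ × 1600 = 0.18944 m
A total: 0.386728 m
B 1.2 × 290 × 2.1×10⁻⁴ = 0.07308 m
B Layer 2: 500 × 0.16 × 1.8×10⁻⁴ = 0.01440 m
B 0.96×10⁻⁴ × 1100 × 0.17 = 0.017952 m
B total: 0.105432 m
Difference: 0.386728 − 0.105432 = 0.281296 m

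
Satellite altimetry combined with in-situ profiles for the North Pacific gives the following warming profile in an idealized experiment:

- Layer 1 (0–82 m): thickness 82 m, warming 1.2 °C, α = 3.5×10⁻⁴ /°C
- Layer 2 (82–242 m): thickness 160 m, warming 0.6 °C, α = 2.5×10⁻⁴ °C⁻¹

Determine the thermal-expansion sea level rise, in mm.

1.2 × 3.5×10⁻⁴ × 82 = 0.03444 m
Layer 2: 0.6 × 160 × 2.5×10⁻⁴ = 0.02400 m
Δh = 0.03444 + 0.02400 = 0.05844 m

58 mm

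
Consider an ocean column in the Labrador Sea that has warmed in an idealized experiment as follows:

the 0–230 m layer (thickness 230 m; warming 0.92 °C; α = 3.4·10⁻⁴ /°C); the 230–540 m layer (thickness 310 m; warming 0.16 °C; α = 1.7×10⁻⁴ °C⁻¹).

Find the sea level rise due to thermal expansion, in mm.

Layer 1: 3.4×10⁻⁴ × 0.92 × 230 = 0.071944 m
Layer 2: 1.7×10⁻⁴ × 0.16 × 310 = 0.008432 m
Δh = 0.071944 + 0.008432 = 0.080376 m

80.4 mm of thermosteric rise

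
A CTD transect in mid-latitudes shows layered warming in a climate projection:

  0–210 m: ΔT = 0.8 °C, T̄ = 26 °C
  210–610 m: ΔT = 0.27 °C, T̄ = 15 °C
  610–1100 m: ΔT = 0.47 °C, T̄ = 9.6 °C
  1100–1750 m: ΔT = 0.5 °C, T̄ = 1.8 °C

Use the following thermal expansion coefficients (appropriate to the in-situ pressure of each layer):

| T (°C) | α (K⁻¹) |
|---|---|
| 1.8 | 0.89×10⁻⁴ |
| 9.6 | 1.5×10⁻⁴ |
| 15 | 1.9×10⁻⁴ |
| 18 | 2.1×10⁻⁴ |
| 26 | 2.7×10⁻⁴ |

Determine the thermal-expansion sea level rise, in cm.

Layer 1 at 26 °C → α = 2.7×10⁻⁴ K⁻¹
Layer 2 at 15 °C → α = 1.9×10⁻⁴ K⁻¹
Layer 3 at 9.6 °C → α = 1.5×10⁻⁴ K⁻¹
Layer 4 at 1.8 °C → α = 0.89×10⁻⁴ K⁻¹
210 × 0.8 × 2.7×10⁻⁴ = 0.04536 m
210–610 m: 400 × 1.9×10⁻⁴ × 0.27 = 0.02052 m
610–1100 m: 1.5×10⁻⁴ × 0.47 × 490 = 0.034545 m
1100–1750 m: 650 × 0.89×10⁻⁴ × 0.5 = 0.028925 m
Δh = 0.04536 + 0.02052 + 0.034545 + 0.028925 = 0.12935 m

about 12.9 cm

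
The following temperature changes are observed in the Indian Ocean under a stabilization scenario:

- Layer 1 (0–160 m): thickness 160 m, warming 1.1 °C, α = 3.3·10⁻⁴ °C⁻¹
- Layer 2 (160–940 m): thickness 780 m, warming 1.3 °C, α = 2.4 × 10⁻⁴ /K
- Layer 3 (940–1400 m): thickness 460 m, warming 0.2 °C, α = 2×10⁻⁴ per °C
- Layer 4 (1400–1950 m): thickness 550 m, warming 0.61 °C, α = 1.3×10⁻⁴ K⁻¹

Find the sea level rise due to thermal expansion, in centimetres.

about 36.3 cm

160 × 1.1 × 3.3×10⁻⁴ = 0.05808 m
Layer 2: 1.3 × 780 × 2.4×10⁻⁴ = 0.24336 m
940–1400 m: 0.2 × 2×10⁻⁴ × 460 = 0.01840 m
1.3×10⁻⁴ × 0.61 × 550 = 0.043615 m
Δh = 0.05808 + 0.24336 + 0.01840 + 0.043615 = 0.363455 m ≈ 36.3 cm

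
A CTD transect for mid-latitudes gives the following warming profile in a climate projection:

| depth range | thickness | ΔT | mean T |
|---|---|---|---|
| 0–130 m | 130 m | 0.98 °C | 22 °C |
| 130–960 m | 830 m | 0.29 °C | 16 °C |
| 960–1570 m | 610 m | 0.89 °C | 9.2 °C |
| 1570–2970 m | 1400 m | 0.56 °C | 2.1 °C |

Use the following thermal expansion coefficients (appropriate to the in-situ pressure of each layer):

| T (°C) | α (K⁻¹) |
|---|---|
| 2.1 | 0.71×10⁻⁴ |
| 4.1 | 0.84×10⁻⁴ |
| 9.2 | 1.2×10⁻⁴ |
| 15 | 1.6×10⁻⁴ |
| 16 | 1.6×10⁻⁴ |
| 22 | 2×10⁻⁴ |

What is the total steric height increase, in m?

Layer 1 at 22 °C → α = 2×10⁻⁴ K⁻¹
Layer 2 at 16 °C → α = 1.6×10⁻⁴ K⁻¹
Layer 3 at 9.2 °C → α = 1.2×10⁻⁴ K⁻¹
Layer 4 at 2.1 °C → α = 0.71×10⁻⁴ K⁻¹
0–130 m: 0.98 × 130 × 2×10⁻⁴ = 0.02548 m
830 × 1.6×10⁻⁴ × 0.29 = 0.038512 m
610 × 1.2×10⁻⁴ × 0.89 = 0.065148 m
1570–2970 m: 1400 × 0.56 × 0.71×10⁻⁴ = 0.055664 m
Δh = 0.02548 + 0.038512 + 0.065148 + 0.055664 = 0.184804 m ≈ 0.185 m

0.185 m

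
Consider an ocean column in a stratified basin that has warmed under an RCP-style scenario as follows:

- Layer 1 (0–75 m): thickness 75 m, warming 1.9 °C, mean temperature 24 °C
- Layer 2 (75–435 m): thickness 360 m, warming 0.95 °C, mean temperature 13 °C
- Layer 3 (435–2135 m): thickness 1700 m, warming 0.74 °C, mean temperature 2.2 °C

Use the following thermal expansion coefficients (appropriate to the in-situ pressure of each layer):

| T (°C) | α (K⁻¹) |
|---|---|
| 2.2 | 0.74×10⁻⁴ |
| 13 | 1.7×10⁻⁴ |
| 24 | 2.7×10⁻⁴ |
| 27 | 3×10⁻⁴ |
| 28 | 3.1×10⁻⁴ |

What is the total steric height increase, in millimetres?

about 190 mm

Layer 1 at 24 °C → α = 2.7×10⁻⁴ K⁻¹
Layer 2 at 13 °C → α = 1.7×10⁻⁴ K⁻¹
Layer 3 at 2.2 °C → α = 0.74×10⁻⁴ K⁻¹
0–75 m: 75 × 1.9 × 2.7×10⁻⁴ = 0.038475 m
75–435 m: 360 × 0.95 × 1.7×10⁻⁴ = 0.05814 m
435–2135 m: 0.74×10⁻⁴ × 0.74 × 1700 = 0.093092 m
Δh = 0.038475 + 0.05814 + 0.093092 = 0.189707 m ≈ 190 mm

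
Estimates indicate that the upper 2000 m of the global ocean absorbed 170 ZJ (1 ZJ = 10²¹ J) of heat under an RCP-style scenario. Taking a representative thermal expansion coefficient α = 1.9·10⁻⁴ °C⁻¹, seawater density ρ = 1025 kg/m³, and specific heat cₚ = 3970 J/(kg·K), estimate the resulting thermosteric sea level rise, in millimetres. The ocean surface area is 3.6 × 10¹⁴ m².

Per unit area: Q = 170×10²¹ / (3.6×10¹⁴) ≈ 4.722×10⁸ J/m²
Δh = αQ/(ρcₚ) = 1.9×10⁻⁴ × 4.722×10⁸ / (1025 × 3970) ≈ 0.022048 m

22.0 mm of thermosteric rise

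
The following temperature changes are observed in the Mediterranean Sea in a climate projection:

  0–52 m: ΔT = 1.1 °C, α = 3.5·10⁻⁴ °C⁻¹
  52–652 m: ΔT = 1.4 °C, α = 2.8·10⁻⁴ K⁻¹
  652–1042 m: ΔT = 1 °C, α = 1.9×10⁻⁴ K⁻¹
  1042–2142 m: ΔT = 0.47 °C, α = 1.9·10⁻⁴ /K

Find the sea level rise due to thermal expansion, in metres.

1.1 × 3.5×10⁻⁴ × 52 = 0.02002 m
1.4 × 2.8×10⁻⁴ × 600 = 0.23520 m
Layer 3: 1 × 1.9×10⁻⁴ × 390 = 0.07410 m
Layer 4: 0.47 × 1.9×10⁻⁴ × 1100 = 0.09823 m
Δh = 0.02002 + 0.23520 + 0.07410 + 0.09823 = 0.42755 m

about 0.428 m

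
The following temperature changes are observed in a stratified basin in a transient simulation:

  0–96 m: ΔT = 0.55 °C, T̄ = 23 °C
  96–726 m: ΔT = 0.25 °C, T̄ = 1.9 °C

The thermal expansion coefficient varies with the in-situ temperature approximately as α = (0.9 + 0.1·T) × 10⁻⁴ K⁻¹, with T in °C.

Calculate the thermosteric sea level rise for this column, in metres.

about 0.0341 m

Layer 1: α = (0.9 + 0.1×23)×10⁻⁴ = 3.2×10⁻⁴ K⁻¹
Layer 2: α = (0.9 + 0.1×1.9)×10⁻⁴ = 1.09×10⁻⁴ K⁻¹
Layer 1: 0.55 × 3.2×10⁻⁴ × 96 = 0.016896 m
Layer 2: 0.25 × 1.09×10⁻⁴ × 630 = 0.0171675 m
Δh = 0.016896 + 0.0171675 = 0.0340635 m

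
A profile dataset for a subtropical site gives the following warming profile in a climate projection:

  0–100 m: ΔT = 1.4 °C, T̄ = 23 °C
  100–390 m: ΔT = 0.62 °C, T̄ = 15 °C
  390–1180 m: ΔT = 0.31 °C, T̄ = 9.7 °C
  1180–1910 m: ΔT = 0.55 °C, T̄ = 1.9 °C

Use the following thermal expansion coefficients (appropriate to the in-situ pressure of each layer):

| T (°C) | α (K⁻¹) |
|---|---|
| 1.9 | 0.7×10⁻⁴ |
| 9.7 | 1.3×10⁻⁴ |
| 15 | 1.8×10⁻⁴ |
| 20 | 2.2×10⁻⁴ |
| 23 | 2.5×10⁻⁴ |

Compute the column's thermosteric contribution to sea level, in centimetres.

Layer 1 at 23 °C → α = 2.5×10⁻⁴ K⁻¹
Layer 2 at 15 °C → α = 1.8×10⁻⁴ K⁻¹
Layer 3 at 9.7 °C → α = 1.3×10⁻⁴ K⁻¹
Layer 4 at 1.9 °C → α = 0.7×10⁻⁴ K⁻¹
Layer 1: 1.4 × 100 × 2.5×10⁻⁴ = 0.03500 m
1.8×10⁻⁴ × 0.62 × 290 = 0.032364 m
1.3×10⁻⁴ × 0.31 × 790 = 0.031837 m
0.55 × 0.7×10⁻⁴ × 730 = 0.028105 m
Δh = 0.03500 + 0.032364 + 0.031837 + 0.028105 = 0.127306 m

13 cm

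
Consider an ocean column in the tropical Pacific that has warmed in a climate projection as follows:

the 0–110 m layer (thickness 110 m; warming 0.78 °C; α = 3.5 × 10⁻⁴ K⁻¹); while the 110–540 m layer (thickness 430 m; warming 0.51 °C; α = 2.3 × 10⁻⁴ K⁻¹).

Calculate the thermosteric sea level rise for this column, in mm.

80 mm of thermosteric rise

Layer 1: 110 × 0.78 × 3.5×10⁻⁴ = 0.03003 m
2.3×10⁻⁴ × 0.51 × 430 = 0.050439 m
Δh = 0.03003 + 0.050439 = 0.080469 m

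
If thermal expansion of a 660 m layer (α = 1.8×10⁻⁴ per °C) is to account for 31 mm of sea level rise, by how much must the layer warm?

ΔT = Δh/(αH) = 0.031 / (1.8×10⁻⁴ × 660) ≈ 0.2609 K

ΔT ≈ 0.26 K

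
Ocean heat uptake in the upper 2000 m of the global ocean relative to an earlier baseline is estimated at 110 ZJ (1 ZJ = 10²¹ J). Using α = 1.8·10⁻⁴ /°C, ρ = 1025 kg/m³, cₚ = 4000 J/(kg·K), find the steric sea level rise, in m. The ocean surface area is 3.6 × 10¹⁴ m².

0.013 m

Per unit area: Q = 110×10²¹ / (3.6×10¹⁴) ≈ 3.056×10⁸ J/m²
Δh = αQ/(ρcₚ) = 1.8×10⁻⁴ × 3.056×10⁸ / (1025 × 4000) ≈ 0.013417 m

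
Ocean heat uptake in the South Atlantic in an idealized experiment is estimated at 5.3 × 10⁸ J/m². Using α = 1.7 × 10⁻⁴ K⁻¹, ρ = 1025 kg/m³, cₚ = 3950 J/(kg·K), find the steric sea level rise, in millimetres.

Δh = αQ/(ρcₚ) = 1.7×10⁻⁴ × 5.3×10⁸ / (1025 × 3950) ≈ 0.022254 m

Δh = 22.3 mm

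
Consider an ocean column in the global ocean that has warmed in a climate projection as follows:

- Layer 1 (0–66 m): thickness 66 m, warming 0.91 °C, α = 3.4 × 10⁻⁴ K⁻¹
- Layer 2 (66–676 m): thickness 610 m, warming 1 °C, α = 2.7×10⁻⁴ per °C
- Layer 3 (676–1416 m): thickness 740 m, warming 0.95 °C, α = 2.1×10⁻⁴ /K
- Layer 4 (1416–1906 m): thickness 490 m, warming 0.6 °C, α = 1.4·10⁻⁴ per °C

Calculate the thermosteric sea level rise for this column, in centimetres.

66 × 0.91 × 3.4×10⁻⁴ = 0.0204204 m
Layer 2: 2.7×10⁻⁴ × 610 × 1 = 0.16470 m
676–1416 m: 740 × 0.95 × 2.1×10⁻⁴ = 0.14763 m
1416–1906 m: 490 × 0.6 × 1.4×10⁻⁴ = 0.04116 m
Δh = 0.0204204 + 0.16470 + 0.14763 + 0.04116 = 0.3739104 m

37 cm of thermosteric rise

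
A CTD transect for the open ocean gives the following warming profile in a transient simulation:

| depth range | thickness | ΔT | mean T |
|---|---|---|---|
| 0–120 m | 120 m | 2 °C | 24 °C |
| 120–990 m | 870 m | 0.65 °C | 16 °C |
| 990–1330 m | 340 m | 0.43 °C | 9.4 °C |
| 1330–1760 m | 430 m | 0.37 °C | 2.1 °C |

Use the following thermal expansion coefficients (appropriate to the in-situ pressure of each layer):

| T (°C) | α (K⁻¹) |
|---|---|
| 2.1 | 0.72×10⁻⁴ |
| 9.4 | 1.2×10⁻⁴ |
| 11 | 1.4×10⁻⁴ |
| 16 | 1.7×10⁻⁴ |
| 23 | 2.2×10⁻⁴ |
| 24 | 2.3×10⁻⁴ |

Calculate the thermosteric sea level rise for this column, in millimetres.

Layer 1 at 24 °C → α = 2.3×10⁻⁴ K⁻¹
Layer 2 at 16 °C → α = 1.7×10⁻⁴ K⁻¹
Layer 3 at 9.4 °C → α = 1.2×10⁻⁴ K⁻¹
Layer 4 at 2.1 °C → α = 0.72×10⁻⁴ K⁻¹
0–120 m: 120 × 2.3×10⁻⁴ × 2 = 0.05520 m
0.65 × 870 × 1.7×10⁻⁴ = 0.096135 m
1.2×10⁻⁴ × 0.43 × 340 = 0.017544 m
430 × 0.72×10⁻⁴ × 0.37 = 0.0114552 m
Δh = 0.05520 + 0.096135 + 0.017544 + 0.0114552 = 0.1803342 m ≈ 180 mm

Δh = 180 mm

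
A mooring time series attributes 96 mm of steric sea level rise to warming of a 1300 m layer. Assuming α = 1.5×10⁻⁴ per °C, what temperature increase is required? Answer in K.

ΔT = Δh/(αH) = 0.096 / (1.5×10⁻⁴ × 1300) ≈ 0.4923 K

ΔT ≈ 0.492 K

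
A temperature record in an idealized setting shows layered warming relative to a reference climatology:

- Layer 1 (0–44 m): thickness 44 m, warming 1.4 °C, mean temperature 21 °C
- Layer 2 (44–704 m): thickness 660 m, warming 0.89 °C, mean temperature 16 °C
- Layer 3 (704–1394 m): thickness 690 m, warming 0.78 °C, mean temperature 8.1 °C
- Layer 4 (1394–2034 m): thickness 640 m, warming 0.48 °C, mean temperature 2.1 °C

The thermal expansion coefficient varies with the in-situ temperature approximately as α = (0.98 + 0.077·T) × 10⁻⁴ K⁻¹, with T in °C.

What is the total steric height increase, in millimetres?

270 mm of thermosteric rise

Layer 1: α = (0.98 + 0.077×21)×10⁻⁴ = 2.597×10⁻⁴ K⁻¹
Layer 2: α = (0.98 + 0.077×16)×10⁻⁴ = 2.212×10⁻⁴ K⁻¹
Layer 3: α = (0.98 + 0.077×8.1)×10⁻⁴ = 1.6037×10⁻⁴ K⁻¹
Layer 4: α = (0.98 + 0.077×2.1)×10⁻⁴ = 1.1417×10⁻⁴ K⁻¹
0–44 m: 2.597×10⁻⁴ × 44 × 1.4 = 0.01599752 m
44–704 m: 660 × 2.212×10⁻⁴ × 0.89 = 0.12993288 m
Layer 3: 690 × 1.6037×10⁻⁴ × 0.78 = 0.086311134 m
Layer 4: 0.48 × 640 × 1.1417×10⁻⁴ = 0.035073024 m
Δh = 0.01599752 + 0.12993288 + 0.086311134 + 0.035073024 = 0.267314558 m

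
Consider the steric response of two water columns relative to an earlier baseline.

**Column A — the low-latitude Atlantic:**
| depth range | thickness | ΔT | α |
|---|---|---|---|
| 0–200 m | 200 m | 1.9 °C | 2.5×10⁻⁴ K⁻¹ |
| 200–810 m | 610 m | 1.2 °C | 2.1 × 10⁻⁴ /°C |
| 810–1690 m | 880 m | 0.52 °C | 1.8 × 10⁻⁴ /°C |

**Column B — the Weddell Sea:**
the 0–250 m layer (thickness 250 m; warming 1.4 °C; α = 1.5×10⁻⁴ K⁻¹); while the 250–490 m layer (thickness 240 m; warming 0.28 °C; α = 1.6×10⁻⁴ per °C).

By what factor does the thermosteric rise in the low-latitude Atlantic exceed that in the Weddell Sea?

A 0–200 m: 200 × 1.9 × 2.5×10⁻⁴ = 0.09500 m
A 200–810 m: 2.1×10⁻⁴ × 1.2 × 610 = 0.15372 m
A 880 × 1.8×10⁻⁴ × 0.52 = 0.082368 m
A total: 0.331088 m
B Layer 1: 250 × 1.5×10⁻⁴ × 1.4 = 0.05250 m
B Layer 2: 0.28 × 240 × 1.6×10⁻⁴ = 0.010752 m
B total: 0.063252 m
Ratio: 0.331088 / 0.063252 ≈ 5.234

5.2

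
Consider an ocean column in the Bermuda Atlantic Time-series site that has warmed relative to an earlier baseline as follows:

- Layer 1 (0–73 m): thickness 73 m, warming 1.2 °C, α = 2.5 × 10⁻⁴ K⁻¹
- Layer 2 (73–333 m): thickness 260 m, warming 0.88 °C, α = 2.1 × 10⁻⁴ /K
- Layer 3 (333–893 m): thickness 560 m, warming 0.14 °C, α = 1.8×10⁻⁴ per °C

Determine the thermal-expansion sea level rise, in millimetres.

84 mm of thermosteric rise

0–73 m: 2.5×10⁻⁴ × 73 × 1.2 = 0.02190 m
0.88 × 2.1×10⁻⁴ × 260 = 0.048048 m
1.8×10⁻⁴ × 0.14 × 560 = 0.014112 m
Δh = 0.02190 + 0.048048 + 0.014112 = 0.08406 m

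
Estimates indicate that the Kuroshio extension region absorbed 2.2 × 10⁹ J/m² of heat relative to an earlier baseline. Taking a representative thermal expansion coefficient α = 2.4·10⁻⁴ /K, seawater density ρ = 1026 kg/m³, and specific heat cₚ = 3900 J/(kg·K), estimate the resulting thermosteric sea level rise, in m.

Δh = αQ/(ρcₚ) = 2.4×10⁻⁴ × 2.2×10⁹ / (1026 × 3900) ≈ 0.13195 m

0.13 m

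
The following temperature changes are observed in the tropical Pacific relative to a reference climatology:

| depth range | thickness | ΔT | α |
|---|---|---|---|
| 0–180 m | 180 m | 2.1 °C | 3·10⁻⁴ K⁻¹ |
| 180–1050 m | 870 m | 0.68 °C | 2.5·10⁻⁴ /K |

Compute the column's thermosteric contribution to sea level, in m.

about 0.26 m

0–180 m: 3×10⁻⁴ × 2.1 × 180 = 0.11340 m
180–1050 m: 2.5×10⁻⁴ × 870 × 0.68 = 0.14790 m
Δh = 0.11340 + 0.14790 = 0.26130 m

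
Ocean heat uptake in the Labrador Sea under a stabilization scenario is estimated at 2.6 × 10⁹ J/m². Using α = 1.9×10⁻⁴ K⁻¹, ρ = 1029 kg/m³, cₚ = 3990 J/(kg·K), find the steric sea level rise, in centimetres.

Δh = αQ/(ρcₚ) = 1.9×10⁻⁴ × 2.6×10⁹ / (1029 × 3990) ≈ 0.12032 m

Δh ≈ 12.0 cm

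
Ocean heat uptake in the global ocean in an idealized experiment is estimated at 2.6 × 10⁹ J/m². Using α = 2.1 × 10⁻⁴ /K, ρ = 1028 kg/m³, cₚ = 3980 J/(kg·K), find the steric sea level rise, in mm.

Δh = αQ/(ρcₚ) = 2.1×10⁻⁴ × 2.6×10⁹ / (1028 × 3980) ≈ 0.13345 m

133 mm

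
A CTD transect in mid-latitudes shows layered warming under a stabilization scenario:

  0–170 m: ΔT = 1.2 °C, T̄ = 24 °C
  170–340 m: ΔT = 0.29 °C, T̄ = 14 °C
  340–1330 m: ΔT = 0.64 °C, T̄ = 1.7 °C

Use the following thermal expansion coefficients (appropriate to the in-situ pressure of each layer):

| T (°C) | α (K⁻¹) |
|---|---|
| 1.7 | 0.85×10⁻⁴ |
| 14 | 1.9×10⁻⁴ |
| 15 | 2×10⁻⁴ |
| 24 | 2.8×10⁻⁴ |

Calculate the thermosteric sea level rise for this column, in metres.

Layer 1 at 24 °C → α = 2.8×10⁻⁴ K⁻¹
Layer 2 at 14 °C → α = 1.9×10⁻⁴ K⁻¹
Layer 3 at 1.7 °C → α = 0.85×10⁻⁴ K⁻¹
Layer 1: 2.8×10⁻⁴ × 170 × 1.2 = 0.05712 m
170–340 m: 1.9×10⁻⁴ × 0.29 × 170 = 0.009367 m
Layer 3: 990 × 0.85×10⁻⁴ × 0.64 = 0.053856 m
Δh = 0.05712 + 0.009367 + 0.053856 = 0.120343 m

about 0.12 m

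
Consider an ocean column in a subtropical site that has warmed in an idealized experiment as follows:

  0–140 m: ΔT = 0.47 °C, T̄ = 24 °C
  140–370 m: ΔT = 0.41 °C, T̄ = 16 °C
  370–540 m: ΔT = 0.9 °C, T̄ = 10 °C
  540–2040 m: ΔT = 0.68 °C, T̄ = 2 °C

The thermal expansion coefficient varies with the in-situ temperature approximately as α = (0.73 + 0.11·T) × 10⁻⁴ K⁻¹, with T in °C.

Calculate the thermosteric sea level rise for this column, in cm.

17 cm of thermosteric rise

Layer 1: α = (0.73 + 0.11×24)×10⁻⁴ = 3.37×10⁻⁴ K⁻¹
Layer 2: α = (0.73 + 0.11×16)×10⁻⁴ = 2.49×10⁻⁴ K⁻¹
Layer 3: α = (0.73 + 0.11×10)×10⁻⁴ = 1.83×10⁻⁴ K⁻¹
Layer 4: α = (0.73 + 0.11×2)×10⁻⁴ = 0.95×10⁻⁴ K⁻¹
Layer 1: 140 × 3.37×10⁻⁴ × 0.47 = 0.0221746 m
0.41 × 230 × 2.49×10⁻⁴ = 0.0234807 m
170 × 0.9 × 1.83×10⁻⁴ = 0.027999 m
540–2040 m: 0.68 × 0.95×10⁻⁴ × 1500 = 0.09690 m
Δh = 0.0221746 + 0.0234807 + 0.027999 + 0.09690 = 0.1705543 m ≈ 17 cm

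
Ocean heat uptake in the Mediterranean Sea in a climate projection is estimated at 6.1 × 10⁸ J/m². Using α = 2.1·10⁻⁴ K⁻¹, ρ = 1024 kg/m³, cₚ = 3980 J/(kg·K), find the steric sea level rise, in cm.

Δh = αQ/(ρcₚ) = 2.1×10⁻⁴ × 6.1×10⁸ / (1024 × 3980) ≈ 0.031432 m

Δh ≈ 3.14 cm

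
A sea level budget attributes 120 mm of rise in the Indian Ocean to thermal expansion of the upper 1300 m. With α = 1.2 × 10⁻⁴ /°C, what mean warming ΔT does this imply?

ΔT = Δh/(αH) = 0.12 / (1.2×10⁻⁴ × 1300) ≈ 0.7692 °C

ΔT ≈ 0.769 °C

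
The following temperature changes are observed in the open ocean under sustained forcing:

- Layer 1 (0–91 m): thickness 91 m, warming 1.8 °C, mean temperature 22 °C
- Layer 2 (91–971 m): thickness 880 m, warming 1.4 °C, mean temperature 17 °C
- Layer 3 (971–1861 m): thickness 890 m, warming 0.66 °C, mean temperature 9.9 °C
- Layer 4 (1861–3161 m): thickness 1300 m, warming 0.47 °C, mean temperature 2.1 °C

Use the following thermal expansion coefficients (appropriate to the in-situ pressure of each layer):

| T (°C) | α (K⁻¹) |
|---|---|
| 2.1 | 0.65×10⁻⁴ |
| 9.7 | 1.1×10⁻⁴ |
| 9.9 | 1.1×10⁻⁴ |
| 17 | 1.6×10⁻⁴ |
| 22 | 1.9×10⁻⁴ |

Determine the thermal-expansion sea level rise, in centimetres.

Layer 1 at 22 °C → α = 1.9×10⁻⁴ K⁻¹
Layer 2 at 17 °C → α = 1.6×10⁻⁴ K⁻¹
Layer 3 at 9.9 °C → α = 1.1×10⁻⁴ K⁻¹
Layer 4 at 2.1 °C → α = 0.65×10⁻⁴ K⁻¹
1.8 × 1.9×10⁻⁴ × 91 = 0.031122 m
Layer 2: 1.4 × 1.6×10⁻⁴ × 880 = 0.19712 m
1.1×10⁻⁴ × 0.66 × 890 = 0.064614 m
0.65×10⁻⁴ × 1300 × 0.47 = 0.039715 m
Δh = 0.031122 + 0.19712 + 0.064614 + 0.039715 = 0.332571 m ≈ 33 cm

about 33 cm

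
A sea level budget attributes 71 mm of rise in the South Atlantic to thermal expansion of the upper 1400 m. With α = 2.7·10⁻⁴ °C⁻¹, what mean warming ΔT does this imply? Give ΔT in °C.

ΔT ≈ 0.188 °C

ΔT = Δh/(αH) = 0.071 / (2.7×10⁻⁴ × 1400) ≈ 0.1878 °C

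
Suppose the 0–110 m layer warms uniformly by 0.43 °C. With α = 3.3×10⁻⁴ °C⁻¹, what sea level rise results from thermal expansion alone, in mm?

Δh ≈ 15.6 mm

Δh = αΔT·H = 3.3×10⁻⁴ × 0.43 × 110 = 0.015609 m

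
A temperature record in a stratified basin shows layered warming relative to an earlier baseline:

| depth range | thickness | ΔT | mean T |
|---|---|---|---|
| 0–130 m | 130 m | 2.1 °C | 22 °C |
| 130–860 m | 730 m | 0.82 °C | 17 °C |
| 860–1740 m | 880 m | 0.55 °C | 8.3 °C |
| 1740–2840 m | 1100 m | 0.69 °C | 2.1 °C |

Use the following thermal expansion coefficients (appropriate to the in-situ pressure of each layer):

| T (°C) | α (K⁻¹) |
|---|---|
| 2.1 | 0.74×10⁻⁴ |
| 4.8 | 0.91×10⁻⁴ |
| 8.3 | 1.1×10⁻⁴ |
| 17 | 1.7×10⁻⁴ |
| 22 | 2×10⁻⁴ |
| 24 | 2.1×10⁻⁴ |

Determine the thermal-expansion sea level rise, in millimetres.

Layer 1 at 22 °C → α = 2×10⁻⁴ K⁻¹
Layer 2 at 17 °C → α = 1.7×10⁻⁴ K⁻¹
Layer 3 at 8.3 °C → α = 1.1×10⁻⁴ K⁻¹
Layer 4 at 2.1 °C → α = 0.74×10⁻⁴ K⁻¹
0–130 m: 2×10⁻⁴ × 2.1 × 130 = 0.05460 m
0.82 × 730 × 1.7×10⁻⁴ = 0.101762 m
0.55 × 1.1×10⁻⁴ × 880 = 0.05324 m
Layer 4: 1100 × 0.74×10⁻⁴ × 0.69 = 0.056166 m
Δh = 0.05460 + 0.101762 + 0.05324 + 0.056166 = 0.265768 m

266 mm of thermosteric rise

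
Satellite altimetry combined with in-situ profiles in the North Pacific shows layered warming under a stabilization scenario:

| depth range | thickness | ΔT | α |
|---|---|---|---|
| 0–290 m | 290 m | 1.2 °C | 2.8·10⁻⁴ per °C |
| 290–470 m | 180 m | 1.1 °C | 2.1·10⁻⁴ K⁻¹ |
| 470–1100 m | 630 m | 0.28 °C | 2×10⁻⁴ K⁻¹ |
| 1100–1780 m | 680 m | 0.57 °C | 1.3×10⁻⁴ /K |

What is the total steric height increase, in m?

about 0.225 m

Layer 1: 290 × 2.8×10⁻⁴ × 1.2 = 0.09744 m
180 × 2.1×10⁻⁴ × 1.1 = 0.04158 m
0.28 × 2×10⁻⁴ × 630 = 0.03528 m
Layer 4: 680 × 0.57 × 1.3×10⁻⁴ = 0.050388 m
Δh = 0.09744 + 0.04158 + 0.03528 + 0.050388 = 0.224688 m ≈ 0.225 m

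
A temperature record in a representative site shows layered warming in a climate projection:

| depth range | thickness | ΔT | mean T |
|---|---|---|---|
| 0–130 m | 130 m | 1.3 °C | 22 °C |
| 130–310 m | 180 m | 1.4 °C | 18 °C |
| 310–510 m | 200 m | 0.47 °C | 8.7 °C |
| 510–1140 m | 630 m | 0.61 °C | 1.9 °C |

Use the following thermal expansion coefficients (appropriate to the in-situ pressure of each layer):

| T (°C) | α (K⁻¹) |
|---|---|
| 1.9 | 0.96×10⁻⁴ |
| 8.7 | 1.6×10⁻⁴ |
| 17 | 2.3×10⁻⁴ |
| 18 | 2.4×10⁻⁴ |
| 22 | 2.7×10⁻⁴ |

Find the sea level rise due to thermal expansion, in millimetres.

Layer 1 at 22 °C → α = 2.7×10⁻⁴ K⁻¹
Layer 2 at 18 °C → α = 2.4×10⁻⁴ K⁻¹
Layer 3 at 8.7 °C → α = 1.6×10⁻⁴ K⁻¹
Layer 4 at 1.9 °C → α = 0.96×10⁻⁴ K⁻¹
0–130 m: 2.7×10⁻⁴ × 130 × 1.3 = 0.04563 m
180 × 1.4 × 2.4×10⁻⁴ = 0.06048 m
200 × 0.47 × 1.6×10⁻⁴ = 0.01504 m
Layer 4: 630 × 0.96×10⁻⁴ × 0.61 = 0.0368928 m
Δh = 0.04563 + 0.06048 + 0.01504 + 0.0368928 = 0.1580428 m

Δh ≈ 158 mm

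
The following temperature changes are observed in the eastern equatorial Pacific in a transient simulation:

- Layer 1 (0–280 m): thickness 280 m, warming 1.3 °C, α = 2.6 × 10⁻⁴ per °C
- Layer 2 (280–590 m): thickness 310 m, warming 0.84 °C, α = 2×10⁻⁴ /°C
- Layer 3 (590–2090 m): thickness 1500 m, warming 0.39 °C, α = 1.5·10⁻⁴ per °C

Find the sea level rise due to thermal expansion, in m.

0.23 m of thermosteric rise

1.3 × 280 × 2.6×10⁻⁴ = 0.09464 m
310 × 2×10⁻⁴ × 0.84 = 0.05208 m
Layer 3: 1500 × 0.39 × 1.5×10⁻⁴ = 0.08775 m
Δh = 0.09464 + 0.05208 + 0.08775 = 0.23447 m ≈ 0.23 m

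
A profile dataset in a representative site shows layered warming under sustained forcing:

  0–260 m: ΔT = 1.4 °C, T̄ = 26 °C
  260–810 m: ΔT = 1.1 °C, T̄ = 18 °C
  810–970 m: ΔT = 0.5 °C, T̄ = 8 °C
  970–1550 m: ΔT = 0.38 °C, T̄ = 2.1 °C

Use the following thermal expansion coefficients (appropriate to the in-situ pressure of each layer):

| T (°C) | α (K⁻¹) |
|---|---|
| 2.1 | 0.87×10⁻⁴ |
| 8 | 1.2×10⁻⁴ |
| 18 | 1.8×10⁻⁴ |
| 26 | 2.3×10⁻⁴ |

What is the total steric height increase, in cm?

22 cm

Layer 1 at 26 °C → α = 2.3×10⁻⁴ K⁻¹
Layer 2 at 18 °C → α = 1.8×10⁻⁴ K⁻¹
Layer 3 at 8 °C → α = 1.2×10⁻⁴ K⁻¹
Layer 4 at 2.1 °C → α = 0.87×10⁻⁴ K⁻¹
2.3×10⁻⁴ × 1.4 × 260 = 0.08372 m
550 × 1.1 × 1.8×10⁻⁴ = 0.10890 m
810–970 m: 0.5 × 160 × 1.2×10⁻⁴ = 0.00960 m
0.87×10⁻⁴ × 580 × 0.38 = 0.0191748 m
Δh = 0.08372 + 0.10890 + 0.00960 + 0.0191748 = 0.2213948 m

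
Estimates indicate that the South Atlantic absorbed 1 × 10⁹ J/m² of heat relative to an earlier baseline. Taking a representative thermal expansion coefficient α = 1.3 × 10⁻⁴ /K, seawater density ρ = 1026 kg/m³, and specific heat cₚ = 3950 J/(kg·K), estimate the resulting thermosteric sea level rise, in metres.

Δh = αQ/(ρcₚ) = 1.3×10⁻⁴ × 1×10⁹ / (1026 × 3950) ≈ 0.032077 m

about 0.032 m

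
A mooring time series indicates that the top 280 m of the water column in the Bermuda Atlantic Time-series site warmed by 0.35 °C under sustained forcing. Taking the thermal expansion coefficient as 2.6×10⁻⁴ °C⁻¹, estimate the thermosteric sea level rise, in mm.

Δh ≈ 25.5 mm

Δh = αΔT·H = 2.6×10⁻⁴ × 0.35 × 280 = 0.02548 m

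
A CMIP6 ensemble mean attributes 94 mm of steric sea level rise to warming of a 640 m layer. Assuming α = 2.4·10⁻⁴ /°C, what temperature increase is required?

about 0.612 °C

ΔT = Δh/(αH) = 0.094 / (2.4×10⁻⁴ × 640) ≈ 0.6120 °C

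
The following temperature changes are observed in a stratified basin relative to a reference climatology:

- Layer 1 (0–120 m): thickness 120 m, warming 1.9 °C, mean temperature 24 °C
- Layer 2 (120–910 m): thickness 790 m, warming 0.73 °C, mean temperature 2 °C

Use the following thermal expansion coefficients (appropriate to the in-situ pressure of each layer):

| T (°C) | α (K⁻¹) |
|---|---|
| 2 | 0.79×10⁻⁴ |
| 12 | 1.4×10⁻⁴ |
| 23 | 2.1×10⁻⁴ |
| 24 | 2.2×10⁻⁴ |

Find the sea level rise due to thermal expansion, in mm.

96 mm of thermosteric rise

Layer 1 at 24 °C → α = 2.2×10⁻⁴ K⁻¹
Layer 2 at 2 °C → α = 0.79×10⁻⁴ K⁻¹
2.2×10⁻⁴ × 120 × 1.9 = 0.05016 m
0.79×10⁻⁴ × 0.73 × 790 = 0.0455593 m
Δh = 0.05016 + 0.0455593 = 0.0957193 m ≈ 96 mm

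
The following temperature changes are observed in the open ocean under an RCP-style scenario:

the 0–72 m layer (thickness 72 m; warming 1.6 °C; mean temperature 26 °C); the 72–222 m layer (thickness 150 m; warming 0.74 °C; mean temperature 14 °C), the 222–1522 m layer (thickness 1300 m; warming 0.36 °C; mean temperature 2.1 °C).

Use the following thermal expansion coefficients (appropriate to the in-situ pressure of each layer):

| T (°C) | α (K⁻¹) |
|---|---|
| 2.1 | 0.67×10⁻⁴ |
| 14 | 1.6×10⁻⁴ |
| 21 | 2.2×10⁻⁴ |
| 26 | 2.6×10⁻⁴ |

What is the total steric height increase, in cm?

7.91 cm

Layer 1 at 26 °C → α = 2.6×10⁻⁴ K⁻¹
Layer 2 at 14 °C → α = 1.6×10⁻⁴ K⁻¹
Layer 3 at 2.1 °C → α = 0.67×10⁻⁴ K⁻¹
Layer 1: 72 × 1.6 × 2.6×10⁻⁴ = 0.029952 m
150 × 1.6×10⁻⁴ × 0.74 = 0.01776 m
0.36 × 1300 × 0.67×10⁻⁴ = 0.031356 m
Δh = 0.029952 + 0.01776 + 0.031356 = 0.079068 m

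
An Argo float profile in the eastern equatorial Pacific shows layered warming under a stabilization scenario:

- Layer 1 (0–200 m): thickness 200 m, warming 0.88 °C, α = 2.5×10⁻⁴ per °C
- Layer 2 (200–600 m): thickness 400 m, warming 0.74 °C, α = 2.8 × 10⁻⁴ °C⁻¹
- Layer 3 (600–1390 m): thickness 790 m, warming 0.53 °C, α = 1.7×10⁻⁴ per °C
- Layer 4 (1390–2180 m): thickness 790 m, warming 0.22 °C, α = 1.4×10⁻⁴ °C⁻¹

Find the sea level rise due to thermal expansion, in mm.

0.88 × 2.5×10⁻⁴ × 200 = 0.04400 m
0.74 × 400 × 2.8×10⁻⁴ = 0.08288 m
1.7×10⁻⁴ × 0.53 × 790 = 0.071179 m
Layer 4: 790 × 0.22 × 1.4×10⁻⁴ = 0.024332 m
Δh = 0.04400 + 0.08288 + 0.071179 + 0.024332 = 0.222391 m

Δh ≈ 220 mm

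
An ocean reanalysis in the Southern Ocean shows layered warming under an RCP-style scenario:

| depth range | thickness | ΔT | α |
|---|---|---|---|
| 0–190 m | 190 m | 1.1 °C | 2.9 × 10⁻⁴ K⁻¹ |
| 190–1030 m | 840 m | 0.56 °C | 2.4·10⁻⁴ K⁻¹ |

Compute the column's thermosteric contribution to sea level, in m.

about 0.174 m

0–190 m: 190 × 1.1 × 2.9×10⁻⁴ = 0.06061 m
190–1030 m: 0.56 × 2.4×10⁻⁴ × 840 = 0.112896 m
Δh = 0.06061 + 0.112896 = 0.173506 m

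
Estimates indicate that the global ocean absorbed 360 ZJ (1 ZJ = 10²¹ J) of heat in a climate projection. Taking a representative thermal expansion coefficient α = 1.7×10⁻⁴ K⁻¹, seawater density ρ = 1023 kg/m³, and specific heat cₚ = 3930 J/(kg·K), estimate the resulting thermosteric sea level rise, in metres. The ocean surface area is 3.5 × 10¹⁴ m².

Per unit area: Q = 360×10²¹ / (3.5×10¹⁴) ≈ 1.029×10⁹ J/m²
Δh = αQ/(ρcₚ) = 1.7×10⁻⁴ × 1.029×10⁹ / (1023 × 3930) ≈ 0.043511 m

Δh = 0.0435 m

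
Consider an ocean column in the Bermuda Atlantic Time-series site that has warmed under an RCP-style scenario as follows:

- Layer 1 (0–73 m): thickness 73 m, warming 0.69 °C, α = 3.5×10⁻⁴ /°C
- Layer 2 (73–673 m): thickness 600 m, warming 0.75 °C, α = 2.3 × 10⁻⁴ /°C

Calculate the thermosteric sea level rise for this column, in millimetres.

0–73 m: 3.5×10⁻⁴ × 73 × 0.69 = 0.0176295 m
Layer 2: 0.75 × 2.3×10⁻⁴ × 600 = 0.10350 m
Δh = 0.0176295 + 0.10350 = 0.1211295 m ≈ 121 mm

121 mm of thermosteric rise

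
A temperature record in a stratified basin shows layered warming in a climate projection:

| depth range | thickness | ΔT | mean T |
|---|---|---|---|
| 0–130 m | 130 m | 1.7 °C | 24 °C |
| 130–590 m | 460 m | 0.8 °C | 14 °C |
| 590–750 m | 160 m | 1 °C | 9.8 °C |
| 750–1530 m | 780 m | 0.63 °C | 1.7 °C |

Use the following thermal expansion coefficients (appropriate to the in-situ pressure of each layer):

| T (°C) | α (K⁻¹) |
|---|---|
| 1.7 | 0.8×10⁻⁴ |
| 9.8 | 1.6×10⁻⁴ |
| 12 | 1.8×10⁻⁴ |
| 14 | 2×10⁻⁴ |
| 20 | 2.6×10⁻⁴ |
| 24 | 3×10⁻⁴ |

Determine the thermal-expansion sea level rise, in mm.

Layer 1 at 24 °C → α = 3×10⁻⁴ K⁻¹
Layer 2 at 14 °C → α = 2×10⁻⁴ K⁻¹
Layer 3 at 9.8 °C → α = 1.6×10⁻⁴ K⁻¹
Layer 4 at 1.7 °C → α = 0.8×10⁻⁴ K⁻¹
Layer 1: 130 × 3×10⁻⁴ × 1.7 = 0.06630 m
Layer 2: 0.8 × 460 × 2×10⁻⁴ = 0.07360 m
Layer 3: 1.6×10⁻⁴ × 1 × 160 = 0.02560 m
Layer 4: 0.63 × 0.8×10⁻⁴ × 780 = 0.039312 m
Δh = 0.06630 + 0.07360 + 0.02560 + 0.039312 = 0.204812 m ≈ 200 mm

Δh = 200 mm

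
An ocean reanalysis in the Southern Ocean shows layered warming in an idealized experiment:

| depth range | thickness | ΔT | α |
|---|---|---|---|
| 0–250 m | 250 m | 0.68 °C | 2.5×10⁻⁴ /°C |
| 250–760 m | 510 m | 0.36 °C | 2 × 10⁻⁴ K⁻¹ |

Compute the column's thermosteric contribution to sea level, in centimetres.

2.5×10⁻⁴ × 0.68 × 250 = 0.04250 m
2×10⁻⁴ × 0.36 × 510 = 0.03672 m
Δh = 0.04250 + 0.03672 = 0.07922 m

Δh = 7.92 cm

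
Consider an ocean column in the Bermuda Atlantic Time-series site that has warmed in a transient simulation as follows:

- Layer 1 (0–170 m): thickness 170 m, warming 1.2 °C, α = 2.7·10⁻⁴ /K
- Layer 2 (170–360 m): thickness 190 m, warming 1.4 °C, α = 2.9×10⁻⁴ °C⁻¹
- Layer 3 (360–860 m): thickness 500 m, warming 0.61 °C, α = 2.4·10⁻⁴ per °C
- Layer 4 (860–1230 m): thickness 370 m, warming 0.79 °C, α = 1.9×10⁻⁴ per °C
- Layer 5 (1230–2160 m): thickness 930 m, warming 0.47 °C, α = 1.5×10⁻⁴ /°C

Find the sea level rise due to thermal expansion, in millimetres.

Δh = 327 mm

1.2 × 2.7×10⁻⁴ × 170 = 0.05508 m
1.4 × 190 × 2.9×10⁻⁴ = 0.07714 m
Layer 3: 0.61 × 500 × 2.4×10⁻⁴ = 0.07320 m
Layer 4: 1.9×10⁻⁴ × 0.79 × 370 = 0.055537 m
930 × 1.5×10⁻⁴ × 0.47 = 0.065565 m
Δh = 0.05508 + 0.07714 + 0.07320 + 0.055537 + 0.065565 = 0.326522 m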